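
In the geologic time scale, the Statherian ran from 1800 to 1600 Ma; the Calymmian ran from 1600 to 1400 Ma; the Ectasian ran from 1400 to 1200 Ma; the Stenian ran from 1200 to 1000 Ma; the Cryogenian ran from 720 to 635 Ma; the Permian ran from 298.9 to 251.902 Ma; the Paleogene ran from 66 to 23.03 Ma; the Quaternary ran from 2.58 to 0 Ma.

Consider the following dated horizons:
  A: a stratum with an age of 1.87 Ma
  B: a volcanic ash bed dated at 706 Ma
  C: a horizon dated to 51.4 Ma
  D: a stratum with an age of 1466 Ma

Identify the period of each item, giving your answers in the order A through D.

Match each age against the start–end ranges in the excerpt: A = 1.87 Ma → Quaternary (2.58–0); B = 706 Ma → Cryogenian (720–635); C = 51.4 Ma → Paleogene (66–23.03); D = 1466 Ma → Calymmian (1600–1400).

A — Quaternary; B — Cryogenian; C — Paleogene; D — Calymmian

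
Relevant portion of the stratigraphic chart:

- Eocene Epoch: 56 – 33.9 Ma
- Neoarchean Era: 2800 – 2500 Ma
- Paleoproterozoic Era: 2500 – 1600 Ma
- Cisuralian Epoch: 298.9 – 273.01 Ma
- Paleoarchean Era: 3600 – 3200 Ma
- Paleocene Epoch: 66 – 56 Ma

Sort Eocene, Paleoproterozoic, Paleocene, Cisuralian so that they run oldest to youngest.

Paleoproterozoic, Cisuralian, Paleocene, Eocene

The oldest of these is Paleoproterozoic (starts 2500 Ma) and the youngest is Eocene (ends 33.9 Ma).
In between, by decreasing start age: Cisuralian (298.9), Paleocene (66).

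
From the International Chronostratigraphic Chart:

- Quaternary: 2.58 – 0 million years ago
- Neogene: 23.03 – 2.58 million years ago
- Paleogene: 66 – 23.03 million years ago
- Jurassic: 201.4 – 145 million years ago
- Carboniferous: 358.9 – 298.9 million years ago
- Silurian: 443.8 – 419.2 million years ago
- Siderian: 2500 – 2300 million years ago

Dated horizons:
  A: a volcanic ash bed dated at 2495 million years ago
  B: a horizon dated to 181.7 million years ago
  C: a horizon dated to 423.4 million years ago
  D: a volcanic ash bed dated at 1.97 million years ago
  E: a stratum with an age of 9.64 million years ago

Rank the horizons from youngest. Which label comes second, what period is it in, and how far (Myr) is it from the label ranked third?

E, in the Neogene; 172.06 million years to B

Sorted youngest-first by Ma: D (1.97), E (9.64), B (181.7), C (423.4), A (2495).
The second youngest is E at 9.64 Ma, which lies in 23.03–2.58 Ma: the Neogene.
The third youngest is B at 181.7 Ma; separation = |9.64 − 181.7| = 172.06 Myr.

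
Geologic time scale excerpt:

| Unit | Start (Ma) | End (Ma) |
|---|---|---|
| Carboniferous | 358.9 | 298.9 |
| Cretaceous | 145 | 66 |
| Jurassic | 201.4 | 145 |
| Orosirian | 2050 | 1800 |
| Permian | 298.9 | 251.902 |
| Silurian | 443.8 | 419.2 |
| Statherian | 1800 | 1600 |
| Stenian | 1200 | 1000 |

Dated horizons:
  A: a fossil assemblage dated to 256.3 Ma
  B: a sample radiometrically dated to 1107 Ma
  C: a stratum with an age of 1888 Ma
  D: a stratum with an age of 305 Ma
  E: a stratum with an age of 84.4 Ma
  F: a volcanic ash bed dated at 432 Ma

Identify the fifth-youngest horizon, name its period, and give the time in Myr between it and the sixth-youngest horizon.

B, in the Stenian; 781 million years to C

Sorted youngest-first by Ma: E (84.4), A (256.3), D (305), F (432), B (1107), C (1888).
The fifth youngest is B at 1107 Ma, which lies in 1200–1000 Ma: the Stenian.
The sixth youngest is C at 1888 Ma; separation = |1107 − 1888| = 781 Myr.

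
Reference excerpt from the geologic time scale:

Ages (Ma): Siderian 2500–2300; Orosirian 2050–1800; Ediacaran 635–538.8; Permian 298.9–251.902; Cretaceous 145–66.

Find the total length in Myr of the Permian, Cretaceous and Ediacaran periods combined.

222.198 million years

Duration is start − end for each: (298.9 − 251.902) + (145 − 66) + (635 − 538.8).
That is 46.998 + 79 + 96.2, which totals 222.198 million years.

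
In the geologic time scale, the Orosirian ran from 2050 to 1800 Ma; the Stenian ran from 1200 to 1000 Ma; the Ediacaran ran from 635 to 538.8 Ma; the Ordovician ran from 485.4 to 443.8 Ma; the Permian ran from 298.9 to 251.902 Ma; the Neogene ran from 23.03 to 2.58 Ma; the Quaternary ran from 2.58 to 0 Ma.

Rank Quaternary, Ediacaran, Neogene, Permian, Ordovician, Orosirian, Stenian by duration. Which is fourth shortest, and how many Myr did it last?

Permian, 46.998 million years

Durations: Quaternary 2.58; Ediacaran 96.2; Neogene 20.45; Permian 46.998; Ordovician 41.6; Orosirian 250; Stenian 200 Myr.
Sorted shortest-first: Quaternary (2.58), Neogene (20.45), Ordovician (41.6), Permian (46.998), Ediacaran (96.2), Stenian (200), Orosirian (250).
The fourth shortest is Permian at 46.998 Myr.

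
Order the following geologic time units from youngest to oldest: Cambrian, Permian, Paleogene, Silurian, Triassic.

Paleogene, Triassic, Permian, Silurian, Cambrian

Era membership (oldest first within each) — Paleozoic: Cambrian, Silurian, Permian; Mesozoic: Triassic; Cenozoic: Paleogene. Paleozoic precedes Mesozoic, which precedes Cenozoic. Concatenating the groups in that era order and then reversing gives youngest to oldest.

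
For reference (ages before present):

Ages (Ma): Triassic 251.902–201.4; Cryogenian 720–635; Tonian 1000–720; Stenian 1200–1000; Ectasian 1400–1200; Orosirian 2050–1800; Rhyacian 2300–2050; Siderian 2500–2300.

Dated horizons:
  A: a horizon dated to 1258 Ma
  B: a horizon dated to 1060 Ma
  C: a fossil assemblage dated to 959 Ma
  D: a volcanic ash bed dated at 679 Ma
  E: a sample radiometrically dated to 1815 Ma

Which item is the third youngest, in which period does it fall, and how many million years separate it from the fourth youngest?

B, in the Stenian; 198 million years to A

Sorted youngest-first by Ma: D (679), C (959), B (1060), A (1258), E (1815).
The third youngest is B at 1060 Ma, which lies in 1200–1000 Ma: the Stenian.
The fourth youngest is A at 1258 Ma; separation = |1060 − 1258| = 198 Myr.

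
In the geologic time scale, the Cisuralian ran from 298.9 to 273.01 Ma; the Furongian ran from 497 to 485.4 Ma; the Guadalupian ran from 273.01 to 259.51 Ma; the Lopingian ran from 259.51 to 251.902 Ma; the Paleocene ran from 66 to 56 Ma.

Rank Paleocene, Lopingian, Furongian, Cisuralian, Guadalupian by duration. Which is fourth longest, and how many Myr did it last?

Paleocene, 10 million years

Durations: Paleocene 10; Lopingian 7.608; Furongian 11.6; Cisuralian 25.89; Guadalupian 13.5 Myr.
Sorted longest-first: Cisuralian (25.89), Guadalupian (13.5), Furongian (11.6), Paleocene (10), Lopingian (7.608).
The fourth longest is Paleocene at 10 Myr.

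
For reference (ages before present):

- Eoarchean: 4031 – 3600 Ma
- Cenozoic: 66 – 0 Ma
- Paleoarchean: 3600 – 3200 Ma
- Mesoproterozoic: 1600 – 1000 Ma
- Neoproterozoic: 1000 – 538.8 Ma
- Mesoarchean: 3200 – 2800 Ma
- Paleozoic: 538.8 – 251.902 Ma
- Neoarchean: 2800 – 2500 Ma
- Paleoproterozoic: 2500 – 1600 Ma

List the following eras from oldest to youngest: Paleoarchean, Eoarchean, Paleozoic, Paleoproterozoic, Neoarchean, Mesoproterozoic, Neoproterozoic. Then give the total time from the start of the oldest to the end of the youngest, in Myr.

Start ages (Ma): Eoarchean 4031, Paleoarchean 3600, Neoarchean 2800, Paleoproterozoic 2500, Mesoproterozoic 1600, Neoproterozoic 1000, Paleozoic 538.8.
Ordered oldest to youngest: Eoarchean, Paleoarchean, Neoarchean, Paleoproterozoic, Mesoproterozoic, Neoproterozoic, Paleozoic.
Span = 4031 − 251.902 = 3779.098 Myr.

Eoarchean → Paleoarchean → Neoarchean → Paleoproterozoic → Mesoproterozoic → Neoproterozoic → Paleozoic; total span 3779.098 Myr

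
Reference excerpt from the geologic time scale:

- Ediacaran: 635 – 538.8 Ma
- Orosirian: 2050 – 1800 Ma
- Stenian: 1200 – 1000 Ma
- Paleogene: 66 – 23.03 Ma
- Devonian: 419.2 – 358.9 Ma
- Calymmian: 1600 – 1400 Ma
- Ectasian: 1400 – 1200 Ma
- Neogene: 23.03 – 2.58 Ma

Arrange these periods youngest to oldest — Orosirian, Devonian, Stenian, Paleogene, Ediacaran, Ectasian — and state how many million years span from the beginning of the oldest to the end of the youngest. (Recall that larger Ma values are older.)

Paleogene, Devonian, Ediacaran, Stenian, Ectasian, Orosirian; total span 2026.97 Myr

Start ages (Ma): Orosirian 2050, Ectasian 1400, Stenian 1200, Ediacaran 635, Devonian 419.2, Paleogene 66.
Ordered youngest to oldest: Paleogene, Devonian, Ediacaran, Stenian, Ectasian, Orosirian.
Span = 2050 − 23.03 = 2026.97 Myr.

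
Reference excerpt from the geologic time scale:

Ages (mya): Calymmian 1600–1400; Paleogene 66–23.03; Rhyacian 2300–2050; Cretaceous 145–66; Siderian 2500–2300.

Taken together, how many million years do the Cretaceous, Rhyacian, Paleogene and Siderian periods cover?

571.97 million years

Each duration: Cretaceous = 79; Rhyacian = 250; Paleogene = 42.97; Siderian = 200.
Sum: 79 + 250 + 42.97 + 200 = 571.97 Myr.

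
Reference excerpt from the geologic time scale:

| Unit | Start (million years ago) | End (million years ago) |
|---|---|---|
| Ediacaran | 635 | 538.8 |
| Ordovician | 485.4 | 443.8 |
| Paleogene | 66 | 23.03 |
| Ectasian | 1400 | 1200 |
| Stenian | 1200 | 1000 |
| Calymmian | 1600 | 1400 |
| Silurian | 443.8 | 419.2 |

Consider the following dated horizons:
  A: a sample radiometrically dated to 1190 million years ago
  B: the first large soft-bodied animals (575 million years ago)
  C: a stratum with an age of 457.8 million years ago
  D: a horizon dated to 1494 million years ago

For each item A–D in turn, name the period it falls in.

Match each age against the start–end ranges in the excerpt: A = 1190 Ma → Stenian (1200–1000); B = 575 Ma → Ediacaran (635–538.8); C = 457.8 Ma → Ordovician (485.4–443.8); D = 1494 Ma → Calymmian (1600–1400).

A — Stenian; B — Ediacaran; C — Ordovician; D — Calymmian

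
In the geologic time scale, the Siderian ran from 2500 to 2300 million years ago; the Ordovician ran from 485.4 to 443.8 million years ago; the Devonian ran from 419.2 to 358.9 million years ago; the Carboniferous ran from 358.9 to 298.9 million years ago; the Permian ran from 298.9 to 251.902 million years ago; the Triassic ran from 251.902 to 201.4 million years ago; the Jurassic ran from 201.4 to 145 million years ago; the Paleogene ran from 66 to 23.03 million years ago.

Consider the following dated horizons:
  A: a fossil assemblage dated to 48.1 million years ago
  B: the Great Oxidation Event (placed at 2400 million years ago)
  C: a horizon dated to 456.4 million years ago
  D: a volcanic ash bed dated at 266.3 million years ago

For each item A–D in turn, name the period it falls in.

Match each age against the start–end ranges in the excerpt: A = 48.1 Ma → Paleogene (66–23.03); B = 2400 Ma → Siderian (2500–2300); C = 456.4 Ma → Ordovician (485.4–443.8); D = 266.3 Ma → Permian (298.9–251.902).

A — Paleogene; B — Siderian; C — Ordovician; D — Permian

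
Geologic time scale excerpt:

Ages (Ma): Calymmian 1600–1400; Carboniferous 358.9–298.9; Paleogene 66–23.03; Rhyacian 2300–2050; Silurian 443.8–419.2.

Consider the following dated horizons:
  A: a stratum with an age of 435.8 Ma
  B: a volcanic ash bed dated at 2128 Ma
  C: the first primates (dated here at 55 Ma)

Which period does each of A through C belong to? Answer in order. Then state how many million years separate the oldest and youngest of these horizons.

A: 435.8 Ma lies in 443.8–419.2 Ma, so Silurian.
B: 2128 Ma lies in 2300–2050 Ma, so Rhyacian.
C: 55 Ma lies in 66–23.03 Ma, so Paleogene.
Oldest = 2128 Ma, youngest = 55 Ma → span 2073 Myr.

A — Silurian; B — Rhyacian; C — Paleogene; span 2073 million years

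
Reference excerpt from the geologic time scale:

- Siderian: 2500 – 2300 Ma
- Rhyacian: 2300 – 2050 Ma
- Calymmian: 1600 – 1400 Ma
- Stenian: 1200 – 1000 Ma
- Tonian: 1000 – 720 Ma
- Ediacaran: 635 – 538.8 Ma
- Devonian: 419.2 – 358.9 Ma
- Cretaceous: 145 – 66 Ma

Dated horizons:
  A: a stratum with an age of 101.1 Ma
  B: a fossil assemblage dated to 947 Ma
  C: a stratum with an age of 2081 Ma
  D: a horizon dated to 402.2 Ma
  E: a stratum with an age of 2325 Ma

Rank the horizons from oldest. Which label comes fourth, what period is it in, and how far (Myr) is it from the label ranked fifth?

Sorted oldest-first by Ma: E (2325), C (2081), B (947), D (402.2), A (101.1).
The fourth oldest is D at 402.2 Ma, which lies in 419.2–358.9 Ma: the Devonian.
The fifth oldest is A at 101.1 Ma; separation = |402.2 − 101.1| = 301.1 Myr.

D, in the Devonian; 301.1 million years to A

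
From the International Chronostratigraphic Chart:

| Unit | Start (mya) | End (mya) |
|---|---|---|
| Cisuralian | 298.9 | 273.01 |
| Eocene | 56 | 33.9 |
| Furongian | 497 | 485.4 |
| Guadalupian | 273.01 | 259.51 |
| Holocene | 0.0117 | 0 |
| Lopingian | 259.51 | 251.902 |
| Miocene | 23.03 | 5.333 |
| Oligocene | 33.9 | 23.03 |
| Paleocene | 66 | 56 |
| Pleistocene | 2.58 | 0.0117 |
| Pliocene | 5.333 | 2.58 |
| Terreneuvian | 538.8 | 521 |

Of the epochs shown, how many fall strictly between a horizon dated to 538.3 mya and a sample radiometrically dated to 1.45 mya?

9

538.3 Ma sits inside the Terreneuvian (538.8–521) and 1.45 Ma inside the Pleistocene (2.58–0.0117); neither of those is wholly between the two dates.
The listed epochs lying completely between them are Furongian, Cisuralian, Guadalupian, Lopingian, Paleocene, Eocene, Oligocene, Miocene, Pliocene — 9 in all.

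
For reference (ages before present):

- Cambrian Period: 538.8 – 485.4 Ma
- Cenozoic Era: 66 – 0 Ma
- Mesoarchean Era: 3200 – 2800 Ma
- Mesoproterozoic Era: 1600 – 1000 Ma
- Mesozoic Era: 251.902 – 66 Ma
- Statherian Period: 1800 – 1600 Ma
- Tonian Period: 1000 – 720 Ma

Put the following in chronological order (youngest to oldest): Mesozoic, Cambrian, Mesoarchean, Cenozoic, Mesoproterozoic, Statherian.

Cenozoic → Mesozoic → Cambrian → Mesoproterozoic → Statherian → Mesoarchean

Sorting by start age (ascending Ma, since larger Ma = older): Cenozoic began 66, Mesozoic began 251.902, Cambrian began 538.8, Mesoproterozoic began 1600, Statherian began 1800, Mesoarchean began 3200.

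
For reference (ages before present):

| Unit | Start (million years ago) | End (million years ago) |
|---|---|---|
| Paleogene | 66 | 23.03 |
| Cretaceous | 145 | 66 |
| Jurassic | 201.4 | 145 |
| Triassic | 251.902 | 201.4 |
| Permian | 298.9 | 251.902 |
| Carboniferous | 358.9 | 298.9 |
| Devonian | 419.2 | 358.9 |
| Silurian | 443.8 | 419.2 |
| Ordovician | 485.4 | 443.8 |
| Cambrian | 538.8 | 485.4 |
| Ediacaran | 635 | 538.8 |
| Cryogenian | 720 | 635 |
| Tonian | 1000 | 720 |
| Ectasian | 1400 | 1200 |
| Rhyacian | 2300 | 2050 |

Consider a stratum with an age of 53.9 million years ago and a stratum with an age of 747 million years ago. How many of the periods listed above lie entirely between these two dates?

The older date is 747 Ma and the younger is 53.9 Ma.
Periods with start < 747 and end > 53.9 Ma: Cryogenian (720–635), Ediacaran (635–538.8), Cambrian (538.8–485.4), Ordovician (485.4–443.8), Silurian (443.8–419.2), Devonian (419.2–358.9), Carboniferous (358.9–298.9), Permian (298.9–251.902), Triassic (251.902–201.4), Jurassic (201.4–145), Cretaceous (145–66).
That is 11 complete periods.

11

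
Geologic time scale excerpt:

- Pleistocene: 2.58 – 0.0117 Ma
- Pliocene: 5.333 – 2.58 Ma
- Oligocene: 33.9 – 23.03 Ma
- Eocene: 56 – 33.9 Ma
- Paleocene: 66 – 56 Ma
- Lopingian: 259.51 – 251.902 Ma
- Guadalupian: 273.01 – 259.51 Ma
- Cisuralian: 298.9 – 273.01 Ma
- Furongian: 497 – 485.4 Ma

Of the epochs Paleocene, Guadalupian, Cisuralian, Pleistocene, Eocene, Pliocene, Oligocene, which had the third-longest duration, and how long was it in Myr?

Start − end for each: Paleocene 66 − 56 = 10; Guadalupian 273.01 − 259.51 = 13.5; Cisuralian 298.9 − 273.01 = 25.89; Pleistocene 2.58 − 0.0117 = 2.5683; Eocene 56 − 33.9 = 22.1; Pliocene 5.333 − 2.58 = 2.753; Oligocene 33.9 − 23.03 = 10.87.
Ranking these from longest: Cisuralian > Eocene > Guadalupian > Oligocene > Paleocene > Pliocene > Pleistocene.
Position 3 in that ranking is Guadalupian, which lasted 13.5 Myr.

Guadalupian, 13.5 million years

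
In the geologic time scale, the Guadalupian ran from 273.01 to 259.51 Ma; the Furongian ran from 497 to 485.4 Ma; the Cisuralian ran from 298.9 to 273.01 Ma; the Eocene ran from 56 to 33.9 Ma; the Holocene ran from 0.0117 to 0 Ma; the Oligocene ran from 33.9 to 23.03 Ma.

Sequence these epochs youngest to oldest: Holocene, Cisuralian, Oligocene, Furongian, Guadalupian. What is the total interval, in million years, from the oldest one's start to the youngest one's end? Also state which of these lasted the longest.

From the excerpt: Holocene 0.0117–0; Cisuralian 298.9–273.01; Oligocene 33.9–23.03; Furongian 497–485.4; Guadalupian 273.01–259.51 (Ma).
Larger Ma is earlier, so the oldest is Furongian and the youngest is Holocene; youngest to oldest: Holocene, Oligocene, Guadalupian, Cisuralian, Furongian.
Oldest start 497 minus youngest end 0 gives 497 Myr overall.
Individual lengths (start − end): Guadalupian 13.5; Cisuralian 25.89; Holocene 0.0117; Furongian 11.6; Oligocene 10.87. The largest is Cisuralian at 25.89 Myr.

Holocene → Oligocene → Guadalupian → Cisuralian → Furongian; total span 497 Myr; longest is Cisuralian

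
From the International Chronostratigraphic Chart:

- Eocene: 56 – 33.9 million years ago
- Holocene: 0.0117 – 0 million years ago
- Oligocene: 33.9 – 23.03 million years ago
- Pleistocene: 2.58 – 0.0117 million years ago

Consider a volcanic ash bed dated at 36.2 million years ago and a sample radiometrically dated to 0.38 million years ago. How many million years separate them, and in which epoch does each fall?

35.82 million years apart; the first in the Eocene, the second in the Pleistocene

Elapsed time: 36.2 − 0.38 = 35.82 Myr.
36.2 Ma lies within 56–33.9 Ma: Eocene.
0.38 Ma lies within 2.58–0.0117 Ma: Pleistocene.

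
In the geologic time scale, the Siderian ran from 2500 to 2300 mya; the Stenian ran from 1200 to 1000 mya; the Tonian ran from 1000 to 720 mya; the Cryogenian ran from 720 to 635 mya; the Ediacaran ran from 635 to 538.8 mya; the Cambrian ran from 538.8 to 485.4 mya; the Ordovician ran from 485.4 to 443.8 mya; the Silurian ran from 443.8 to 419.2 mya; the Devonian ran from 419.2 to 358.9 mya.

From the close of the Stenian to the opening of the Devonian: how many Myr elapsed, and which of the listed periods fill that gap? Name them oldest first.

580.8 million years; Tonian, Cryogenian, Ediacaran, Cambrian, Ordovician, Silurian

End of Stenian = 1000 Ma; start of Devonian = 419.2 Ma.
Gap = 1000 − 419.2 = 580.8 Myr.
Periods wholly inside 1000–419.2 Ma: Tonian (1000–720), Cryogenian (720–635), Ediacaran (635–538.8), Cambrian (538.8–485.4), Ordovician (485.4–443.8), Silurian (443.8–419.2).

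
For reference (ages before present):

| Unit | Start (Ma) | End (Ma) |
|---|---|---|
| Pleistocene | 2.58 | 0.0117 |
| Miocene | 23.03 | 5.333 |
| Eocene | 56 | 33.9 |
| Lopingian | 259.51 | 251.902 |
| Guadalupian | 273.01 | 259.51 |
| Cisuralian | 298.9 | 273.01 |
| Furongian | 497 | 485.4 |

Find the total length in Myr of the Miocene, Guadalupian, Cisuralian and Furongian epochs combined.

Duration is start − end for each: (23.03 − 5.333) + (273.01 − 259.51) + (298.9 − 273.01) + (497 − 485.4).
That is 17.697 + 13.5 + 25.89 + 11.6, which totals 68.687 million years.

68.687 million years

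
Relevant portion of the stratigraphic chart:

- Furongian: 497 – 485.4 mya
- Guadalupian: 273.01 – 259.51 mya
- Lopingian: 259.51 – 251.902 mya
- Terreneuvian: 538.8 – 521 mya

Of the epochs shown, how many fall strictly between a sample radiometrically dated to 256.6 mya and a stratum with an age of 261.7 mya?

The older date is 261.7 Ma and the younger is 256.6 Ma.
No epoch both begins after 261.7 Ma and ends before 256.6 Ma, so the count is 0.

0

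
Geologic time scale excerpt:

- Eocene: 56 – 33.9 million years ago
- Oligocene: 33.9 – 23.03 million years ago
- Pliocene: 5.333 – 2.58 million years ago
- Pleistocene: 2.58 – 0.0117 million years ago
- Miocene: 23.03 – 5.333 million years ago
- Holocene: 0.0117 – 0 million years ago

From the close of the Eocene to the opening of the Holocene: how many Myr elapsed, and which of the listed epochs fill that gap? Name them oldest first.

33.8883 million years; Oligocene, Miocene, Pliocene, Pleistocene

The Eocene closes at 33.9 Ma and the Holocene opens at 0.0117 Ma, so the interval is 33.9 − 0.0117 = 33.8883 Myr.
An epoch fits inside if it starts at or after 33.9 Ma and ends at or before 0.0117 Ma; oldest first that gives Oligocene, Miocene, Pliocene, Pleistocene.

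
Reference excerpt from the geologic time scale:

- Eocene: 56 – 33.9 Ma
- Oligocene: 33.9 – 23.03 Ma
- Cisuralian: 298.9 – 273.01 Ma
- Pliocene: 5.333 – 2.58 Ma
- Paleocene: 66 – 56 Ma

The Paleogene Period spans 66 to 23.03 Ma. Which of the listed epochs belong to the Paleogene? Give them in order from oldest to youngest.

Epochs with both bounds inside 66–23.03 Ma: Paleocene (66–56), Eocene (56–33.9), Oligocene (33.9–23.03).

Paleocene, Eocene, Oligocene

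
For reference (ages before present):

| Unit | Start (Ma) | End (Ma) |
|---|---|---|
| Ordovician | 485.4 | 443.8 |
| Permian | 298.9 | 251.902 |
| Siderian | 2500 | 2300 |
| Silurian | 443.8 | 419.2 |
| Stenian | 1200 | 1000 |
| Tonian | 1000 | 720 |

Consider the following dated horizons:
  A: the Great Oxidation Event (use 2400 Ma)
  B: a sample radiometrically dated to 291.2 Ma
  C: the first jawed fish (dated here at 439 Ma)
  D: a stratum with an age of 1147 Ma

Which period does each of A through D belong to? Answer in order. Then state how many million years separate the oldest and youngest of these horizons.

A — Siderian; B — Permian; C — Silurian; D — Stenian; span 2108.8 million years

Match each age against the start–end ranges in the excerpt: A = 2400 Ma → Siderian (2500–2300); B = 291.2 Ma → Permian (298.9–251.902); C = 439 Ma → Silurian (443.8–419.2); D = 1147 Ma → Stenian (1200–1000).
The largest age is 2400 Ma and the smallest is 291.2 Ma; their difference is 2108.8 Myr.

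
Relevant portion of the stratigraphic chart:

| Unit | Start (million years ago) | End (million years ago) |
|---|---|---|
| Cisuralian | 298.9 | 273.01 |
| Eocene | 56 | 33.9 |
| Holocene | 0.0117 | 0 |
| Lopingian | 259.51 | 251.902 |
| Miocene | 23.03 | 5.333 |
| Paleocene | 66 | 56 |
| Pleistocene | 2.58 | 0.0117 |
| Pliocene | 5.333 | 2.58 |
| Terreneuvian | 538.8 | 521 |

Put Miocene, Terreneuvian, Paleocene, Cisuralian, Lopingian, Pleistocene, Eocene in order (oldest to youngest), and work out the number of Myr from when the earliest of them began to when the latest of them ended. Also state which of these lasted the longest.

From the excerpt: Miocene 23.03–5.333; Terreneuvian 538.8–521; Paleocene 66–56; Cisuralian 298.9–273.01; Lopingian 259.51–251.902; Pleistocene 2.58–0.0117; Eocene 56–33.9 (Ma).
Larger Ma is earlier, so the oldest is Terreneuvian and the youngest is Pleistocene; oldest to youngest: Terreneuvian, Cisuralian, Lopingian, Paleocene, Eocene, Miocene, Pleistocene.
Oldest start 538.8 minus youngest end 0.0117 gives 538.7883 Myr overall.
Individual lengths (start − end): Cisuralian 25.89; Pleistocene 2.5683; Paleocene 10; Eocene 22.1; Lopingian 7.608; Miocene 17.697; Terreneuvian 17.8. The largest is Cisuralian at 25.89 Myr.

Terreneuvian → Cisuralian → Lopingian → Paleocene → Eocene → Miocene → Pleistocene; total span 538.7883 Myr; longest is Cisuralian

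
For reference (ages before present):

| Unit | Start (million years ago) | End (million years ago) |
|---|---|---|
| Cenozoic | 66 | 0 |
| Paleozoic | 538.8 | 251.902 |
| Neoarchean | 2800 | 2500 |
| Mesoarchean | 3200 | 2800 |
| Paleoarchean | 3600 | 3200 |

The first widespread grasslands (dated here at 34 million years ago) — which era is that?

Cenozoic

34 Ma lies between 66 and 0 Ma, so it falls in the Cenozoic.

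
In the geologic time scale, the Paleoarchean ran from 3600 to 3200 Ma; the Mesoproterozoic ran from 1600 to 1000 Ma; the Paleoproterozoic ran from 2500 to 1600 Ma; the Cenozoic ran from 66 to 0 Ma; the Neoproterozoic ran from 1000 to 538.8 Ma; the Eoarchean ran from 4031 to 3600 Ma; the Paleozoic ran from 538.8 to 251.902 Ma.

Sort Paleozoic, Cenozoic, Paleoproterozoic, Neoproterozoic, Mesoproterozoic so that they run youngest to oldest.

Sorting by start age (ascending Ma, since larger Ma = older): Cenozoic start 66, Paleozoic start 538.8, Neoproterozoic start 1000, Mesoproterozoic start 1600, Paleoproterozoic start 2500.

Cenozoic, then Paleozoic, then Neoproterozoic, then Mesoproterozoic, then Paleoproterozoic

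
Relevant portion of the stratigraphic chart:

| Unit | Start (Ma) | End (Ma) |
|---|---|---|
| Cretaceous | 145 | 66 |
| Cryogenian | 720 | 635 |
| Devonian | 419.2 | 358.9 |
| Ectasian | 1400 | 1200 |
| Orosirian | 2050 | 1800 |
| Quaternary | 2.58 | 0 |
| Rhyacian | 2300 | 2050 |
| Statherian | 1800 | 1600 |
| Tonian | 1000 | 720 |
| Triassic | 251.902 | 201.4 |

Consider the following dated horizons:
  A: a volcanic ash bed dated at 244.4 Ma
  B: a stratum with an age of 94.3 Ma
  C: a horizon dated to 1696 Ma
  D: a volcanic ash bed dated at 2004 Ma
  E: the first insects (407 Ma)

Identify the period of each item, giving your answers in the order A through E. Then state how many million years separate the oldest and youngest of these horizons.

A — Triassic; B — Cretaceous; C — Statherian; D — Orosirian; E — Devonian; span 1909.7 million years

A: 244.4 Ma lies in 251.902–201.4 Ma, so Triassic.
B: 94.3 Ma lies in 145–66 Ma, so Cretaceous.
C: 1696 Ma lies in 1800–1600 Ma, so Statherian.
D: 2004 Ma lies in 2050–1800 Ma, so Orosirian.
E: 407 Ma lies in 419.2–358.9 Ma, so Devonian.
Oldest = 2004 Ma, youngest = 94.3 Ma → span 1909.7 Myr.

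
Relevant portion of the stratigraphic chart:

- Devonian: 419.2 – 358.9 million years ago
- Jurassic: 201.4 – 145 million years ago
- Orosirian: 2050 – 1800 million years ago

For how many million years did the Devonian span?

419.2 − 358.9 = 60.3 million years.

60.3 million years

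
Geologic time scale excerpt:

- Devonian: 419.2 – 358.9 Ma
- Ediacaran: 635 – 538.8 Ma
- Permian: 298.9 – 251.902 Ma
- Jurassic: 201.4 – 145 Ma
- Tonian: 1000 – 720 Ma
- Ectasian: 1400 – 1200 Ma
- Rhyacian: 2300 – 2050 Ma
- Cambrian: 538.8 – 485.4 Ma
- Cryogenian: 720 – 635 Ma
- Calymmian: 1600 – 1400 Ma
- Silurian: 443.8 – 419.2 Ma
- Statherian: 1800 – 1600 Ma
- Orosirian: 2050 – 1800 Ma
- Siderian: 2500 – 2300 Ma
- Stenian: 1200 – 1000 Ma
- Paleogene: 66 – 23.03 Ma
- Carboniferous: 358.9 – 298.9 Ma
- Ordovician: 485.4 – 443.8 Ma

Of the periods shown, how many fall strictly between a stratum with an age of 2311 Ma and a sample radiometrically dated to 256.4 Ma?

14

2311 Ma sits inside the Siderian (2500–2300) and 256.4 Ma inside the Permian (298.9–251.902); neither of those is wholly between the two dates.
The listed periods lying completely between them are Rhyacian, Orosirian, Statherian, Calymmian, Ectasian, Stenian, Tonian, Cryogenian, Ediacaran, Cambrian, Ordovician, Silurian, Devonian, Carboniferous — 14 in all.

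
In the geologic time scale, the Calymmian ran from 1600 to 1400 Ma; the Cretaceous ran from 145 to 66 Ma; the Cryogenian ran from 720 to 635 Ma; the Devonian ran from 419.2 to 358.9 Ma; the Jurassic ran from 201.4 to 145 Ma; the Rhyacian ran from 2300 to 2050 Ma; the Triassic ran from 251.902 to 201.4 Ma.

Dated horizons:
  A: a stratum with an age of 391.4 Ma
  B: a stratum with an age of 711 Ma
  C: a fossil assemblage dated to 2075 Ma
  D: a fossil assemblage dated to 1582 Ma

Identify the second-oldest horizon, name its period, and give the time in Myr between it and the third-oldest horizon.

D, in the Calymmian; 871 million years to B

Sorted oldest-first by Ma: C (2075), D (1582), B (711), A (391.4).
The second oldest is D at 1582 Ma, which lies in 1600–1400 Ma: the Calymmian.
The third oldest is B at 711 Ma; separation = |1582 − 711| = 871 Myr.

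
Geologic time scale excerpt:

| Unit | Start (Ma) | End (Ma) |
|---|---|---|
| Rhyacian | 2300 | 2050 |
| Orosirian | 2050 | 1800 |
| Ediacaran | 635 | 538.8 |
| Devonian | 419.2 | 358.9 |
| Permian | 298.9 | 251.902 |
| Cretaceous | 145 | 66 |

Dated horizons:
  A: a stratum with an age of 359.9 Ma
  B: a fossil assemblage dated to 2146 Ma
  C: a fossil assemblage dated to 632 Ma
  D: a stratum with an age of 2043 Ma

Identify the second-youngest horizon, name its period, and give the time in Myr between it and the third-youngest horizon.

C, in the Ediacaran; 1411 million years to D

Smaller Ma means younger, so youngest first: A 359.9 < C 632 < D 2043 < B 2146.
Counting 2 along gives C (632 Ma); the excerpt puts that inside the Ediacaran, 635–538.8 Ma.
Next in line is D (2043 Ma), and 2043 − 632 = 1411 Myr.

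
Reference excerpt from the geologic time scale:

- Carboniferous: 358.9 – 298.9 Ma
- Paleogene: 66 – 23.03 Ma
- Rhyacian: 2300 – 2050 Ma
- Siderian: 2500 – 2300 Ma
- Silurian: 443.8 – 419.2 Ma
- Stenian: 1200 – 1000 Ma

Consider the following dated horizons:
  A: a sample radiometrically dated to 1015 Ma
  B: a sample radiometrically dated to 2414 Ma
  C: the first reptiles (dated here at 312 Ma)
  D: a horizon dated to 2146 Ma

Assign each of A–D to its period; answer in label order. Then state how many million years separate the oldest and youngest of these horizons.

A — Stenian; B — Siderian; C — Carboniferous; D — Rhyacian; span 2102 million years

A: 1015 Ma lies in 1200–1000 Ma, so Stenian.
B: 2414 Ma lies in 2500–2300 Ma, so Siderian.
C: 312 Ma lies in 358.9–298.9 Ma, so Carboniferous.
D: 2146 Ma lies in 2300–2050 Ma, so Rhyacian.
Oldest = 2414 Ma, youngest = 312 Ma → span 2102 Myr.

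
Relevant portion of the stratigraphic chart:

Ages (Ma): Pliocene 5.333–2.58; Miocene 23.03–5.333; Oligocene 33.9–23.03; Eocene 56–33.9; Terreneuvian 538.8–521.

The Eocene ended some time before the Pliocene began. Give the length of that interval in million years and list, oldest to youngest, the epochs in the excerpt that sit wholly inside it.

28.567 million years; Oligocene, Miocene

The Eocene closes at 33.9 Ma and the Pliocene opens at 5.333 Ma, so the interval is 33.9 − 5.333 = 28.567 Myr.
An epoch fits inside if it starts at or after 33.9 Ma and ends at or before 5.333 Ma; oldest first that gives Oligocene, Miocene.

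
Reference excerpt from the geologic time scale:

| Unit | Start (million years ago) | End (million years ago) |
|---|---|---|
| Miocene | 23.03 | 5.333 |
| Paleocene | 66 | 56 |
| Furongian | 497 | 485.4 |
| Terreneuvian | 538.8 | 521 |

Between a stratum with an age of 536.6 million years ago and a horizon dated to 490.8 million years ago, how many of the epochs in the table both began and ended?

0

The older date is 536.6 Ma and the younger is 490.8 Ma.
No epoch both begins after 536.6 Ma and ends before 490.8 Ma, so the count is 0.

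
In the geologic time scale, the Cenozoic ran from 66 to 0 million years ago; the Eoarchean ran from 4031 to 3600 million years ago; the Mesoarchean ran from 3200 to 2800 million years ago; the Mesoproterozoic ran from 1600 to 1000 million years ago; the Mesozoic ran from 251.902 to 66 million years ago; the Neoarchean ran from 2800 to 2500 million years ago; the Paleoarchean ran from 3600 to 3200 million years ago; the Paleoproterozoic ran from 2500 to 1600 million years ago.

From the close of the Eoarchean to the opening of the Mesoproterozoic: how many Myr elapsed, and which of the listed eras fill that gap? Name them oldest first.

The Eoarchean closes at 3600 Ma and the Mesoproterozoic opens at 1600 Ma, so the interval is 3600 − 1600 = 2000 Myr.
An era fits inside if it starts at or after 3600 Ma and ends at or before 1600 Ma; oldest first that gives Paleoarchean, Mesoarchean, Neoarchean, Paleoproterozoic.

2000 million years; Paleoarchean, Mesoarchean, Neoarchean, Paleoproterozoic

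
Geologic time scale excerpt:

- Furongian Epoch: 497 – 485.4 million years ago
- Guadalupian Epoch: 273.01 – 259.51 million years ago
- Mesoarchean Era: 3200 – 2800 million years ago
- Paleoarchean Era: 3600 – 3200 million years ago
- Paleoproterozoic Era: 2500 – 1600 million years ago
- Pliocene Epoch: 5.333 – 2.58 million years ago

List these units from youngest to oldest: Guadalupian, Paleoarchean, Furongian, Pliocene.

Pliocene, Guadalupian, Furongian, Paleoarchean

The oldest of these is Paleoarchean (starts 3600 Ma) and the youngest is Pliocene (ends 2.58 Ma).
In between, by decreasing start age: Furongian (497), Guadalupian (273.01).
Listing youngest first means reversing that sequence.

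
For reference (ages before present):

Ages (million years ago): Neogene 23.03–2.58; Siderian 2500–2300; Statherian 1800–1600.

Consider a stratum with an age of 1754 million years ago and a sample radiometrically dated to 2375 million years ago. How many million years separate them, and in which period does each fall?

621 million years apart; the first in the Statherian, the second in the Siderian

Elapsed time: 2375 − 1754 = 621 Myr.
1754 Ma lies within 1800–1600 Ma: Statherian.
2375 Ma lies within 2500–2300 Ma: Siderian.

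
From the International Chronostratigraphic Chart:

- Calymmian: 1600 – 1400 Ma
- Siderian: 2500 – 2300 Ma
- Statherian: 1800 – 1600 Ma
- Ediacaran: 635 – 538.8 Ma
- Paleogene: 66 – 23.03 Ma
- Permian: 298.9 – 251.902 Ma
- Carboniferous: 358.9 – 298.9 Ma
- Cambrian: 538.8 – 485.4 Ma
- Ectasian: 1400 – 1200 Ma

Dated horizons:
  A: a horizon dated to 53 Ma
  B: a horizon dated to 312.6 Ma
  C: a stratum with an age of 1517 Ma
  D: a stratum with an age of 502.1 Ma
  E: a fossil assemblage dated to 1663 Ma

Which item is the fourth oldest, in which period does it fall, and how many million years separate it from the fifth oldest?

Larger Ma means older, so oldest first: E 1663 > C 1517 > D 502.1 > B 312.6 > A 53.
Counting 4 along gives B (312.6 Ma); the excerpt puts that inside the Carboniferous, 358.9–298.9 Ma.
Next in line is A (53 Ma), and 312.6 − 53 = 259.6 Myr.

B, in the Carboniferous; 259.6 million years to A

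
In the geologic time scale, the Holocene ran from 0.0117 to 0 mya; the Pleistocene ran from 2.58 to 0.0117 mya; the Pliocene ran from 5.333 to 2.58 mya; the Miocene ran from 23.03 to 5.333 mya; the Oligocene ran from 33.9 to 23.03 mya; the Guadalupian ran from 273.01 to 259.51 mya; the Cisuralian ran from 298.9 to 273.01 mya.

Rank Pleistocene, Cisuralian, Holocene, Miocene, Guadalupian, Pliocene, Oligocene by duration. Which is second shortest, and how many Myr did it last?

Pleistocene, 2.5683 million years

Durations: Pleistocene 2.5683; Cisuralian 25.89; Holocene 0.0117; Miocene 17.697; Guadalupian 13.5; Pliocene 2.753; Oligocene 10.87 Myr.
Sorted shortest-first: Holocene (0.0117), Pleistocene (2.5683), Pliocene (2.753), Oligocene (10.87), Guadalupian (13.5), Miocene (17.697), Cisuralian (25.89).
The second shortest is Pleistocene at 2.5683 Myr.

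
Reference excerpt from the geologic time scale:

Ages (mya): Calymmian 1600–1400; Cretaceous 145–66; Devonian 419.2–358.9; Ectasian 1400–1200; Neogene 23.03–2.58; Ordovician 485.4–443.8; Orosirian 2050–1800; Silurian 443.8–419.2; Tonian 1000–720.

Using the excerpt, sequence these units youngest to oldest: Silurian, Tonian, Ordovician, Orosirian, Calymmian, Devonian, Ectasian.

Devonian, Silurian, Ordovician, Tonian, Ectasian, Calymmian, Orosirian

Sorting by start age (ascending Ma, since larger Ma = older): Devonian start 419.2, Silurian start 443.8, Ordovician start 485.4, Tonian start 1000, Ectasian start 1400, Calymmian start 1600, Orosirian start 2050.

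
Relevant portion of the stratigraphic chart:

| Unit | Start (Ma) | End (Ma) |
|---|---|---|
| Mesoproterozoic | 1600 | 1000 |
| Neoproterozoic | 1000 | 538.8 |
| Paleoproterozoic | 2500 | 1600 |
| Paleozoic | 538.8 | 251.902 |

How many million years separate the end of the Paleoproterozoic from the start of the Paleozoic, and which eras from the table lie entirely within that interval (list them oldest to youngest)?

End of Paleoproterozoic = 1600 Ma; start of Paleozoic = 538.8 Ma.
Gap = 1600 − 538.8 = 1061.2 Myr.
Eras wholly inside 1600–538.8 Ma: Mesoproterozoic (1600–1000), Neoproterozoic (1000–538.8).

1061.2 million years; Mesoproterozoic, Neoproterozoic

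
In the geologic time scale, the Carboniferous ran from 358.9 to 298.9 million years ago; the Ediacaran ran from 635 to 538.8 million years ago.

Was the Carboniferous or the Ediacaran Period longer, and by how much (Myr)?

Ediacaran, by 36.2 million years

Carboniferous: 358.9 − 298.9 = 60 Myr.
Ediacaran: 635 − 538.8 = 96.2 Myr.
Difference: 96.2 − 60 = 36.2 Myr, so the Ediacaran was longer.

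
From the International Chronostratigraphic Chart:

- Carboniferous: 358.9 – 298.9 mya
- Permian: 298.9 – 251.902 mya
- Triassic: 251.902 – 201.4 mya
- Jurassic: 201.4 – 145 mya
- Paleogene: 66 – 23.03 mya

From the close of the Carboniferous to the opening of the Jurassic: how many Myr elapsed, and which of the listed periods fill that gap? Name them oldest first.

End of Carboniferous = 298.9 Ma; start of Jurassic = 201.4 Ma.
Gap = 298.9 − 201.4 = 97.5 Myr.
Periods wholly inside 298.9–201.4 Ma: Permian (298.9–251.902), Triassic (251.902–201.4).

97.5 million years; Permian, Triassic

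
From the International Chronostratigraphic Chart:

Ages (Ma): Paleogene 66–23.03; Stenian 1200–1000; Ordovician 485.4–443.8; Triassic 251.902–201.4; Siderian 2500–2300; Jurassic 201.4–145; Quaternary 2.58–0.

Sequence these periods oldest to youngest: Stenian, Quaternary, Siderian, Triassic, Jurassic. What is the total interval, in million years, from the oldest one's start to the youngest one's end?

From the excerpt: Stenian 1200–1000; Quaternary 2.58–0; Siderian 2500–2300; Triassic 251.902–201.4; Jurassic 201.4–145 (Ma).
Larger Ma is earlier, so the oldest is Siderian and the youngest is Quaternary; oldest to youngest: Siderian, Stenian, Triassic, Jurassic, Quaternary.
Oldest start 2500 minus youngest end 0 gives 2500 Myr overall.

Siderian → Stenian → Triassic → Jurassic → Quaternary; total span 2500 Myr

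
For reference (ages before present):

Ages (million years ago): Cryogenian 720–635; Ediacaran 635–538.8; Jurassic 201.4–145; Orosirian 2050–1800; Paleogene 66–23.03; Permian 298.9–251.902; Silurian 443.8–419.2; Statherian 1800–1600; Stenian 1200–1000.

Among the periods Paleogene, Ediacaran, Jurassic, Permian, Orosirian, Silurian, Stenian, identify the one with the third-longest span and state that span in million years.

Durations: Paleogene 42.97; Ediacaran 96.2; Jurassic 56.4; Permian 46.998; Orosirian 250; Silurian 24.6; Stenian 200 Myr.
Sorted longest-first: Orosirian (250), Stenian (200), Ediacaran (96.2), Jurassic (56.4), Permian (46.998), Paleogene (42.97), Silurian (24.6).
The third longest is Ediacaran at 96.2 Myr.

Ediacaran, 96.2 million years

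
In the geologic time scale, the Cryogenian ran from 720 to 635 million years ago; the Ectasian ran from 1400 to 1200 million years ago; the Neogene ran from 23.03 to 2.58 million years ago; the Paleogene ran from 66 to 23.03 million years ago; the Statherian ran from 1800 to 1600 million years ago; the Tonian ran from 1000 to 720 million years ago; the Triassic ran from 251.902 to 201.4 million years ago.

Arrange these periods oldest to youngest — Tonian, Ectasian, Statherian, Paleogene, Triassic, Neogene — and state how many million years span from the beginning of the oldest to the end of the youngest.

Statherian → Ectasian → Tonian → Triassic → Paleogene → Neogene; total span 1797.42 Myr

From the excerpt: Tonian 1000–720; Ectasian 1400–1200; Statherian 1800–1600; Paleogene 66–23.03; Triassic 251.902–201.4; Neogene 23.03–2.58 (Ma).
Larger Ma is earlier, so the oldest is Statherian and the youngest is Neogene; oldest to youngest: Statherian, Ectasian, Tonian, Triassic, Paleogene, Neogene.
Oldest start 1800 minus youngest end 2.58 gives 1797.42 Myr overall.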